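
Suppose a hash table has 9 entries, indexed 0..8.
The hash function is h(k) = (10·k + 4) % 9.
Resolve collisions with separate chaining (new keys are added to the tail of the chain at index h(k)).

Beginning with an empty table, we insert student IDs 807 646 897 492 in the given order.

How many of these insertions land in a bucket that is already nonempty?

807 -> bucket 1
646 -> bucket 2
897 -> bucket 1 (collision)
492 -> bucket 1 (collision)
Final buckets:
0: ∅
1: 807 -> 897 -> 492
2: 646
3: ∅
4: ∅
5: ∅
6: ∅
7: ∅
8: ∅

2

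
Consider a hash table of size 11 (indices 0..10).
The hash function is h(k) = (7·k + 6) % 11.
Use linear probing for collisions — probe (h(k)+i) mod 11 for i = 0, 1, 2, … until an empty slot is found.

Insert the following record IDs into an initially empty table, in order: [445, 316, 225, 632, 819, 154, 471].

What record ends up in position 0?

445 hashes to 8; slot 8 is free => place at 8.
316 hashes to 7; slot 7 is free => place at 7.
225 hashes to 8; 8 taken => place at 9.
632 hashes to 8; 8,9 taken => place at 10.
819 hashes to 8; 8,9,10 taken => place at 0.
154 hashes to 6; slot 6 is free => place at 6.
471 hashes to 3; slot 3 is free => place at 3.
Table: [819, ., ., 471, ., ., 154, 316, 445, 225, 632]

819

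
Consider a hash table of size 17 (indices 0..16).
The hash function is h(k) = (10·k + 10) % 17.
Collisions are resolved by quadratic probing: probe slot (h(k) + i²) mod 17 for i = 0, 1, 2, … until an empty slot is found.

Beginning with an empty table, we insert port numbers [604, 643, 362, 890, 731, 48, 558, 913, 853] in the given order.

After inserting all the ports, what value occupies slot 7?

Insert 604: h=15, slot 15 empty -> index 15.
Insert 643: h=14, slot 14 empty -> index 14.
Insert 362: h=9, slot 9 empty -> index 9.
Insert 890: h=2, slot 2 empty -> index 2.
Insert 731: h=10, slot 10 empty -> index 10.
Insert 48: h=14, slots 14,15 occupied -> index 1.
Insert 558: h=14, slots 14,15,1 occupied -> index 6.
Insert 913: h=11, slot 11 empty -> index 11.
Insert 853: h=6, slot 6 occupied -> index 7.
Table: [-, 48, 890, -, -, -, 558, 853, -, 362, 731, 913, -, -, 643, 604, -]

853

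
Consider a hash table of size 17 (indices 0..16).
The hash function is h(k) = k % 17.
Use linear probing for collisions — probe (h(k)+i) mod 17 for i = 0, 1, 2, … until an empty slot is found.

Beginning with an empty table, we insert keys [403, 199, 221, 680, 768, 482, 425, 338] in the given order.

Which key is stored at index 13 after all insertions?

199

Insert 403: h=12, slot 12 empty => index 12.
Insert 199: h=12, slot 12 occupied => index 13.
Insert 221: h=0, slot 0 empty => index 0.
Insert 680: h=0, slot 0 occupied => index 1.
Insert 768: h=3, slot 3 empty => index 3.
Insert 482: h=6, slot 6 empty => index 6.
Insert 425: h=0, slots 0,1 occupied => index 2.
Insert 338: h=15, slot 15 empty => index 15.
Table: [221, 680, 425, 768, -, -, 482, -, -, -, -, -, 403, 199, -, 338, -]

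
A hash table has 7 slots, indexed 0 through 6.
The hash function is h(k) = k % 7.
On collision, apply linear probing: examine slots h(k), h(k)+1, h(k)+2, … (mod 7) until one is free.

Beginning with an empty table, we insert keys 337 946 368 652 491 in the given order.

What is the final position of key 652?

3

337: h=1 -> slot 1
946: h=1, probe 1,2 -> slot 2
368: h=4 -> slot 4
652: h=1, probe 1,2,3 -> slot 3
491: h=1, probe 1,2,3,4,5 -> slot 5
Table: [—, 337, 946, 652, 368, 491, —]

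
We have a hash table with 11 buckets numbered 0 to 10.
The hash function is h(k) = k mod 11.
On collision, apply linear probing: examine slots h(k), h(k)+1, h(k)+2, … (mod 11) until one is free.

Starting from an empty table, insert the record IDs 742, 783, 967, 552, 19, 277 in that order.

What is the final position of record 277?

4

Insert 742: h=5, slot 5 empty -> index 5.
Insert 783: h=2, slot 2 empty -> index 2.
Insert 967: h=10, slot 10 empty -> index 10.
Insert 552: h=2, slot 2 occupied -> index 3.
Insert 19: h=8, slot 8 empty -> index 8.
Insert 277: h=2, slots 2,3 occupied -> index 4.
Table: [_, _, 783, 552, 277, 742, _, _, 19, _, 967]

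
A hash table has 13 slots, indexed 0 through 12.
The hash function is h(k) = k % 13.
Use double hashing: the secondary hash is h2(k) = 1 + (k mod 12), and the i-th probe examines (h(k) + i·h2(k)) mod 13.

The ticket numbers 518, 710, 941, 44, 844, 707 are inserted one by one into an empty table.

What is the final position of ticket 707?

Insert 518: h=11, slot 11 empty -> index 11.
Insert 710: h=8, slot 8 empty -> index 8.
Insert 941: h=5, slot 5 empty -> index 5.
Insert 44: h=5, h2=9, slot 5 occupied -> index 1.
Insert 844: h=12, slot 12 empty -> index 12.
Insert 707: h=5, h2=12, slot 5 occupied -> index 4.
Table: [-, 44, -, -, 707, 941, -, -, 710, -, -, 518, 844]

4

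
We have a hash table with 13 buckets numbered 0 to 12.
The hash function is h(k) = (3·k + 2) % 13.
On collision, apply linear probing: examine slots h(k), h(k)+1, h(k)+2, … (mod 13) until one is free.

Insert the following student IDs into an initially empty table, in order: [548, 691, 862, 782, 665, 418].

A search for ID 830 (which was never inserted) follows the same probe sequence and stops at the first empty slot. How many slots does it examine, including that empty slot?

5

548 hashes to 8; slot 8 is free -> place at 8.
691 hashes to 8; 8 taken -> place at 9.
862 hashes to 1; slot 1 is free -> place at 1.
782 hashes to 8; 8,9 taken -> place at 10.
665 hashes to 8; 8,9,10 taken -> place at 11.
418 hashes to 8; 8,9,10,11 taken -> place at 12.
Table: [∅, 862, ∅, ∅, ∅, ∅, ∅, ∅, 548, 691, 782, 665, 418]
Lookup 830: h=9, probe 9,10,11,12,0 → slot 0 empty, not found.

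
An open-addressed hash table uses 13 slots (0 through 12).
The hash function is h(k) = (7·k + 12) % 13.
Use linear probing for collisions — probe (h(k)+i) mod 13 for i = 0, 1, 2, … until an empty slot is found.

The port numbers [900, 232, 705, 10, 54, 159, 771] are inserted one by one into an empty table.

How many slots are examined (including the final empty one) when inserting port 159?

Insert 900: h=7, slot 7 empty -> index 7.
Insert 232: h=11, slot 11 empty -> index 11.
Insert 705: h=7, slot 7 occupied -> index 8.
Insert 10: h=4, slot 4 empty -> index 4.
Insert 54: h=0, slot 0 empty -> index 0.
Insert 159: h=7, slots 7,8 occupied -> index 9.
Insert 771: h=1, slot 1 empty -> index 1.
Table: [54, 771, ., ., 10, ., ., 900, 705, 159, ., 232, .]

3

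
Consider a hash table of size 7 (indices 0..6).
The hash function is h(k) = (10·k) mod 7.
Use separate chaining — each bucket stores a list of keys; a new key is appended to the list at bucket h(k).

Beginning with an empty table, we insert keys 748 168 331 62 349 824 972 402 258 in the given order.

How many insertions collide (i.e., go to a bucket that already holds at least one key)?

748 -> bucket 4
168 -> bucket 0
331 -> bucket 6
62 -> bucket 4 (collision)
349 -> bucket 4 (collision)
824 -> bucket 1
972 -> bucket 4 (collision)
402 -> bucket 2
258 -> bucket 4 (collision)
Final buckets:
0: 168
1: 824
2: 402
3: -
4: 748 -> 62 -> 349 -> 972 -> 258
5: -
6: 331

4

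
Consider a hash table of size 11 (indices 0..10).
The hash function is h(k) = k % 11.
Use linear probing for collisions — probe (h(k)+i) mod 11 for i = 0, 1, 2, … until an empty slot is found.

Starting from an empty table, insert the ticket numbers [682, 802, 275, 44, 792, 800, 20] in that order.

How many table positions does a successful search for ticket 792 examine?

4

Insert 682: h=0, slot 0 empty => index 0.
Insert 802: h=10, slot 10 empty => index 10.
Insert 275: h=0, slot 0 occupied => index 1.
Insert 44: h=0, slots 0,1 occupied => index 2.
Insert 792: h=0, slots 0,1,2 occupied => index 3.
Insert 800: h=8, slot 8 empty => index 8.
Insert 20: h=9, slot 9 empty => index 9.
Table: [682, 275, 44, 792, —, —, —, —, 800, 20, 802]
Lookup 792: h=0, probe 0,1,2,3 → found at 3.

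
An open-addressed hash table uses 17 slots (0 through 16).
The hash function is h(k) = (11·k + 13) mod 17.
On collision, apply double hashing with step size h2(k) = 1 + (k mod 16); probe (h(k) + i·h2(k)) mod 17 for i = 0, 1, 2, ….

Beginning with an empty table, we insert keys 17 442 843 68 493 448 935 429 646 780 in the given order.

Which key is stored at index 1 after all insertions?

68

17 hashes to 13; slot 13 is free -> place at 13.
442 hashes to 13, h2=11; 13 taken -> place at 7.
843 hashes to 4; slot 4 is free -> place at 4.
68 hashes to 13, h2=5; 13 taken -> place at 1.
493 hashes to 13, h2=14; 13 taken -> place at 10.
448 hashes to 11; slot 11 is free -> place at 11.
935 hashes to 13, h2=8; 13,4 taken -> place at 12.
429 hashes to 6; slot 6 is free -> place at 6.
646 hashes to 13, h2=7; 13 taken -> place at 3.
780 hashes to 8; slot 8 is free -> place at 8.
Table: [-, 68, -, 646, 843, -, 429, 442, 780, -, 493, 448, 935, 17, -, -, -]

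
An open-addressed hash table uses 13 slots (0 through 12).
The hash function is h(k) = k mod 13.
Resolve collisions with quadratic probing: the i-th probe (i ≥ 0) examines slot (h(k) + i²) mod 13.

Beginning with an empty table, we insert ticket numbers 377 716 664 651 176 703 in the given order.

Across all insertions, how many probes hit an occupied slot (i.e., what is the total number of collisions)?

Insert 377: h=0, slot 0 empty → index 0.
Insert 716: h=1, slot 1 empty → index 1.
Insert 664: h=1, slot 1 occupied → index 2.
Insert 651: h=1, slots 1,2 occupied → index 5.
Insert 176: h=7, slot 7 empty → index 7.
Insert 703: h=1, slots 1,2,5 occupied → index 10.
Table: [377, 716, 664, _, _, 651, _, 176, _, _, 703, _, _]

6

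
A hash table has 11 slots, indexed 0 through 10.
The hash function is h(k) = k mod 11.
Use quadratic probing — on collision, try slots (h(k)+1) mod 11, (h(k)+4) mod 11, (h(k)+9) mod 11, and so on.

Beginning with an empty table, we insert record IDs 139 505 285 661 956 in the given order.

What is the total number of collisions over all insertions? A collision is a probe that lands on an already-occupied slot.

Insert 139: h=7, slot 7 empty => index 7.
Insert 505: h=10, slot 10 empty => index 10.
Insert 285: h=10, slot 10 occupied => index 0.
Insert 661: h=1, slot 1 empty => index 1.
Insert 956: h=10, slots 10,0 occupied => index 3.
Table: [285, 661, _, 956, _, _, _, 139, _, _, 505]

3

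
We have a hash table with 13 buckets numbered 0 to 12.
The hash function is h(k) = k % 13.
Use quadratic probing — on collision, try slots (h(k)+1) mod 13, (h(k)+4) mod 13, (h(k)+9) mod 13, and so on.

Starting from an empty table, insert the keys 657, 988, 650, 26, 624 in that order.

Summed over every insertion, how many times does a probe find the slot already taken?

6

657 hashes to 7; slot 7 is free → place at 7.
988 hashes to 0; slot 0 is free → place at 0.
650 hashes to 0; 0 taken → place at 1.
26 hashes to 0; 0,1 taken → place at 4.
624 hashes to 0; 0,1,4 taken → place at 9.
Table: [988, 650, —, —, 26, —, —, 657, —, 624, —, —, —]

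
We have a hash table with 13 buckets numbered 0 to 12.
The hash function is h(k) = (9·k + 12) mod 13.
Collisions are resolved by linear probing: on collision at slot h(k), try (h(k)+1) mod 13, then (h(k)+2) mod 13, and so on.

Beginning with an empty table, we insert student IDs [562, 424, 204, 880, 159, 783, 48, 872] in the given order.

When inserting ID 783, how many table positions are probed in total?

5

Insert 562: h=0, slot 0 empty => index 0.
Insert 424: h=6, slot 6 empty => index 6.
Insert 204: h=2, slot 2 empty => index 2.
Insert 880: h=2, slot 2 occupied => index 3.
Insert 159: h=0, slot 0 occupied => index 1.
Insert 783: h=0, slots 0,1,2,3 occupied => index 4.
Insert 48: h=2, slots 2,3,4 occupied => index 5.
Insert 872: h=8, slot 8 empty => index 8.
Table: [562, 159, 204, 880, 783, 48, 424, ∅, 872, ∅, ∅, ∅, ∅]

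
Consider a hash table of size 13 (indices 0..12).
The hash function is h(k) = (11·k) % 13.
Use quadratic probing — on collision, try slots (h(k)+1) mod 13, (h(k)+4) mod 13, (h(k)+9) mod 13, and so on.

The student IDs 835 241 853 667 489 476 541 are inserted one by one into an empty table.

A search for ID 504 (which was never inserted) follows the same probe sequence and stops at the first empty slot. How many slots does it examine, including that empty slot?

4

Insert 835: h=7, slot 7 empty → index 7.
Insert 241: h=12, slot 12 empty → index 12.
Insert 853: h=10, slot 10 empty → index 10.
Insert 667: h=5, slot 5 empty → index 5.
Insert 489: h=10, slot 10 occupied → index 11.
Insert 476: h=10, slots 10,11 occupied → index 1.
Insert 541: h=10, slots 10,11,1 occupied → index 6.
Table: [—, 476, —, —, —, 667, 541, 835, —, —, 853, 489, 241]
Lookup 504: h=6, probe 6,7,10,2 → slot 2 empty, not found.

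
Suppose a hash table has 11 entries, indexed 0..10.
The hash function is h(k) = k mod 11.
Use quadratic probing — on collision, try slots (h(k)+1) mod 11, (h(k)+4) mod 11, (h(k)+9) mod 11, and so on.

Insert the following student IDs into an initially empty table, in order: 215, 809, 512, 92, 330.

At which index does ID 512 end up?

10

215 hashes to 6; slot 6 is free => place at 6.
809 hashes to 6; 6 taken => place at 7.
512 hashes to 6; 6,7 taken => place at 10.
92 hashes to 4; slot 4 is free => place at 4.
330 hashes to 0; slot 0 is free => place at 0.
Table: [330, _, _, _, 92, _, 215, 809, _, _, 512]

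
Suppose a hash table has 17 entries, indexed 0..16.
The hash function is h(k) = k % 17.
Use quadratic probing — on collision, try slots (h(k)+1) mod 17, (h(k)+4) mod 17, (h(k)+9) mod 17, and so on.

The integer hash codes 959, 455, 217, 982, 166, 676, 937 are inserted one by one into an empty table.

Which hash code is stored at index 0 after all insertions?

Insert 959: h=7, slot 7 empty -> index 7.
Insert 455: h=13, slot 13 empty -> index 13.
Insert 217: h=13, slot 13 occupied -> index 14.
Insert 982: h=13, slots 13,14 occupied -> index 0.
Insert 166: h=13, slots 13,14,0 occupied -> index 5.
Insert 676: h=13, slots 13,14,0,5 occupied -> index 12.
Insert 937: h=2, slot 2 empty -> index 2.
Table: [982, —, 937, —, —, 166, —, 959, —, —, —, —, 676, 455, 217, —, —]

982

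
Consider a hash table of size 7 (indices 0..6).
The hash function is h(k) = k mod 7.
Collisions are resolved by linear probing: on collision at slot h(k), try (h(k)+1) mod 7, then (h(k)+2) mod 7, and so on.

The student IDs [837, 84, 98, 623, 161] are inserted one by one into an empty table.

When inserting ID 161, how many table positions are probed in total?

837: h=4 -> slot 4
84: h=0 -> slot 0
98: h=0, probe 0,1 -> slot 1
623: h=0, probe 0,1,2 -> slot 2
161: h=0, probe 0,1,2,3 -> slot 3
Table: [84, 98, 623, 161, 837, ., .]

4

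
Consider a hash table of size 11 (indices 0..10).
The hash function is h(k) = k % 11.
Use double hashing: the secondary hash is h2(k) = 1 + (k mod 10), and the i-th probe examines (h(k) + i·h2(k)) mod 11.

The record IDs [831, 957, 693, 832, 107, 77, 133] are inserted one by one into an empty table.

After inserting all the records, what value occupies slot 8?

107

831: h=6 -> slot 6
957: h=0 -> slot 0
693: h=0, h2=4, probe 0,4 -> slot 4
832: h=7 -> slot 7
107: h=8 -> slot 8
77: h=0, h2=8, probe 0,8,5 -> slot 5
133: h=1 -> slot 1
Table: [957, 133, ∅, ∅, 693, 77, 831, 832, 107, ∅, ∅]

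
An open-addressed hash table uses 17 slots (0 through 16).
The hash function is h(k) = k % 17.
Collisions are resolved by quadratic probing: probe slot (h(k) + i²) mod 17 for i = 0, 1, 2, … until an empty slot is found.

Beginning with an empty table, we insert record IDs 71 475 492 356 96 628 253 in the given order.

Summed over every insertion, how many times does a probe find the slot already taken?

10

Insert 71: h=3, slot 3 empty -> index 3.
Insert 475: h=16, slot 16 empty -> index 16.
Insert 492: h=16, slot 16 occupied -> index 0.
Insert 356: h=16, slots 16,0,3 occupied -> index 8.
Insert 96: h=11, slot 11 empty -> index 11.
Insert 628: h=16, slots 16,0,3,8 occupied -> index 15.
Insert 253: h=15, slots 15,16 occupied -> index 2.
Table: [492, ., 253, 71, ., ., ., ., 356, ., ., 96, ., ., ., 628, 475]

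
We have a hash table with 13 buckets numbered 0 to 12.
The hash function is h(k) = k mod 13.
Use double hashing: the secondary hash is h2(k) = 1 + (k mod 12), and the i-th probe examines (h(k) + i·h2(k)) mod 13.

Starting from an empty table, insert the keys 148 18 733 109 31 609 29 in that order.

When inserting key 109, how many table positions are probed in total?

3

148: h=5 → slot 5
18: h=5, h2=7, probe 5,12 → slot 12
733: h=5, h2=2, probe 5,7 → slot 7
109: h=5, h2=2, probe 5,7,9 → slot 9
31: h=5, h2=8, probe 5,0 → slot 0
609: h=11 → slot 11
29: h=3 → slot 3
Table: [31, _, _, 29, _, 148, _, 733, _, 109, _, 609, 18]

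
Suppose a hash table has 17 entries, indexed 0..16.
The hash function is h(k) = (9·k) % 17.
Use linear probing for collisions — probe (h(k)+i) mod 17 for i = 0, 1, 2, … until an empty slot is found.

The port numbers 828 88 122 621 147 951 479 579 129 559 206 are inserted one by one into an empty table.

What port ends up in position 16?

559

Insert 828: h=6, slot 6 empty → index 6.
Insert 88: h=10, slot 10 empty → index 10.
Insert 122: h=10, slot 10 occupied → index 11.
Insert 621: h=13, slot 13 empty → index 13.
Insert 147: h=14, slot 14 empty → index 14.
Insert 951: h=8, slot 8 empty → index 8.
Insert 479: h=10, slots 10,11 occupied → index 12.
Insert 579: h=9, slot 9 empty → index 9.
Insert 129: h=5, slot 5 empty → index 5.
Insert 559: h=16, slot 16 empty → index 16.
Insert 206: h=1, slot 1 empty → index 1.
Table: [-, 206, -, -, -, 129, 828, -, 951, 579, 88, 122, 479, 621, 147, -, 559]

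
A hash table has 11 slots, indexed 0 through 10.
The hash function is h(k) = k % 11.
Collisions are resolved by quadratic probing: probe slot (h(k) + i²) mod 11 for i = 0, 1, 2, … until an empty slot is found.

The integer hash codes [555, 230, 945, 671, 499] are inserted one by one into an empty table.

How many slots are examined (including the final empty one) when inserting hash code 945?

2

555: h=5 -> slot 5
230: h=10 -> slot 10
945: h=10, probe 10,0 -> slot 0
671: h=0, probe 0,1 -> slot 1
499: h=4 -> slot 4
Table: [945, 671, _, _, 499, 555, _, _, _, _, 230]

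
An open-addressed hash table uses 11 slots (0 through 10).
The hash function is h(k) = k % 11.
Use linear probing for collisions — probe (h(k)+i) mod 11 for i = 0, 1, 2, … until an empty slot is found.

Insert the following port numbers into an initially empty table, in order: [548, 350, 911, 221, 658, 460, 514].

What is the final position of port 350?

548 hashes to 9; slot 9 is free → place at 9.
350 hashes to 9; 9 taken → place at 10.
911 hashes to 9; 9,10 taken → place at 0.
221 hashes to 1; slot 1 is free → place at 1.
658 hashes to 9; 9,10,0,1 taken → place at 2.
460 hashes to 9; 9,10,0,1,2 taken → place at 3.
514 hashes to 8; slot 8 is free → place at 8.
Table: [911, 221, 658, 460, ., ., ., ., 514, 548, 350]

10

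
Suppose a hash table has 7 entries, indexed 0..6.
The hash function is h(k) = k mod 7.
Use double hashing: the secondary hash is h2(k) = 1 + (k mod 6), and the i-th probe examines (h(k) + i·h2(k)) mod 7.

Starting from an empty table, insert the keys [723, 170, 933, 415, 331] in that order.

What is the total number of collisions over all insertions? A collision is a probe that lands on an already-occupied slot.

723: h=2 -> slot 2
170: h=2, h2=3, probe 2,5 -> slot 5
933: h=2, h2=4, probe 2,6 -> slot 6
415: h=2, h2=2, probe 2,4 -> slot 4
331: h=2, h2=2, probe 2,4,6,1 -> slot 1
Table: [., 331, 723, ., 415, 170, 933]

6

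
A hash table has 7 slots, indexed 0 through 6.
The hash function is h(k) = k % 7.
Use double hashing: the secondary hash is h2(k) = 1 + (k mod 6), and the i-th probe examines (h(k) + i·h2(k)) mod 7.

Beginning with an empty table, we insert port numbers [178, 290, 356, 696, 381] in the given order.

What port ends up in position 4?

178: h=3 → slot 3
290: h=3, h2=3, probe 3,6 → slot 6
356: h=6, h2=3, probe 6,2 → slot 2
696: h=3, h2=1, probe 3,4 → slot 4
381: h=3, h2=4, probe 3,0 → slot 0
Table: [381, ., 356, 178, 696, ., 290]

696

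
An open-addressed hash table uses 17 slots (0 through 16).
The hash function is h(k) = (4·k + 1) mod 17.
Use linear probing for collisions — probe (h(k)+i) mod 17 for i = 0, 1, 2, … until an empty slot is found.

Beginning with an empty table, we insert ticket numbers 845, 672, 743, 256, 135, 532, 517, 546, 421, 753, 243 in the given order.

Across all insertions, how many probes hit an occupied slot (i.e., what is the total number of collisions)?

6

845: h=15 → slot 15
672: h=3 → slot 3
743: h=15, probe 15,16 → slot 16
256: h=5 → slot 5
135: h=14 → slot 14
532: h=4 → slot 4
517: h=12 → slot 12
546: h=9 → slot 9
421: h=2 → slot 2
753: h=4, probe 4,5,6 → slot 6
243: h=4, probe 4,5,6,7 → slot 7
Table: [-, -, 421, 672, 532, 256, 753, 243, -, 546, -, -, 517, -, 135, 845, 743]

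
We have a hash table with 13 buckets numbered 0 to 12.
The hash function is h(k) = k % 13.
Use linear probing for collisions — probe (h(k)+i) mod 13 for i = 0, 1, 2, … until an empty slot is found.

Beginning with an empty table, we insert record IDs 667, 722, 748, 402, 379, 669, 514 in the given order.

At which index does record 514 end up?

667: h=4 -> slot 4
722: h=7 -> slot 7
748: h=7, probe 7,8 -> slot 8
402: h=12 -> slot 12
379: h=2 -> slot 2
669: h=6 -> slot 6
514: h=7, probe 7,8,9 -> slot 9
Table: [—, —, 379, —, 667, —, 669, 722, 748, 514, —, —, 402]

9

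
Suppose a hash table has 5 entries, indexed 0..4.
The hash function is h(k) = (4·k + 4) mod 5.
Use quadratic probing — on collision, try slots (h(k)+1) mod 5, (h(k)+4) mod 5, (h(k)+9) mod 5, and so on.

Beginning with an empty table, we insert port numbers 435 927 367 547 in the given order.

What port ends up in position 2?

927

Insert 435: h=4, slot 4 empty => index 4.
Insert 927: h=2, slot 2 empty => index 2.
Insert 367: h=2, slot 2 occupied => index 3.
Insert 547: h=2, slots 2,3 occupied => index 1.
Table: [∅, 547, 927, 367, 435]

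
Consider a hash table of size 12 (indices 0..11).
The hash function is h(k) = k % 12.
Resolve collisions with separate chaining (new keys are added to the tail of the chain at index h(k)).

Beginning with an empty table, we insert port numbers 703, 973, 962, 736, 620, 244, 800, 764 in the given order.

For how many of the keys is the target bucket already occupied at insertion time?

703 → bucket 7
973 → bucket 1
962 → bucket 2
736 → bucket 4
620 → bucket 8
244 → bucket 4 (collision)
800 → bucket 8 (collision)
764 → bucket 8 (collision)
Final buckets:
0: —
1: 973
2: 962
3: —
4: 736 -> 244
5: —
6: —
7: 703
8: 620 -> 800 -> 764
9: —
10: —
11: —

3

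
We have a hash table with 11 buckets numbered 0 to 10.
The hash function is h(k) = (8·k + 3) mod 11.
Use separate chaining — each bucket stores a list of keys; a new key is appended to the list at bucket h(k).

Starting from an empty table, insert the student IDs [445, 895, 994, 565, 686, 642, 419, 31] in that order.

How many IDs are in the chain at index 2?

Insert 445: h=10, bucket 10 empty → new chain.
Insert 895: h=2, bucket 2 empty → new chain.
Insert 994: h=2, bucket 2 nonempty → append to chain.
Insert 565: h=2, bucket 2 nonempty → append to chain.
Insert 686: h=2, bucket 2 nonempty → append to chain.
Insert 642: h=2, bucket 2 nonempty → append to chain.
Insert 419: h=0, bucket 0 empty → new chain.
Insert 31: h=9, bucket 9 empty → new chain.
Final buckets:
0: 419
1: .
2: 895 -> 994 -> 565 -> 686 -> 642
3: .
4: .
5: .
6: .
7: .
8: .
9: 31
10: 445

5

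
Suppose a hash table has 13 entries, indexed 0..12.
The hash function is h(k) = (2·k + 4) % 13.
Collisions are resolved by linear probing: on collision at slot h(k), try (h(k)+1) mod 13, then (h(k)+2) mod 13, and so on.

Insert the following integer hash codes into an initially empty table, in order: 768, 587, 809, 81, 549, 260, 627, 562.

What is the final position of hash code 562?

768 hashes to 6; slot 6 is free -> place at 6.
587 hashes to 8; slot 8 is free -> place at 8.
809 hashes to 10; slot 10 is free -> place at 10.
81 hashes to 10; 10 taken -> place at 11.
549 hashes to 10; 10,11 taken -> place at 12.
260 hashes to 4; slot 4 is free -> place at 4.
627 hashes to 10; 10,11,12 taken -> place at 0.
562 hashes to 10; 10,11,12,0 taken -> place at 1.
Table: [627, 562, ., ., 260, ., 768, ., 587, ., 809, 81, 549]

1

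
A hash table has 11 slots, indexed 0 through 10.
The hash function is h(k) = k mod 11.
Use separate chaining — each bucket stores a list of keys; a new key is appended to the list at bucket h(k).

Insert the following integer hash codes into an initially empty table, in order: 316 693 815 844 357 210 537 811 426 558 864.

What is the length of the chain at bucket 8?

5

316 → bucket 8
693 → bucket 0
815 → bucket 1
844 → bucket 8 (collision)
357 → bucket 5
210 → bucket 1 (collision)
537 → bucket 9
811 → bucket 8 (collision)
426 → bucket 8 (collision)
558 → bucket 8 (collision)
864 → bucket 6
Final buckets:
0: 693
1: 815 -> 210
2: .
3: .
4: .
5: 357
6: 864
7: .
8: 316 -> 844 -> 811 -> 426 -> 558
9: 537
10: .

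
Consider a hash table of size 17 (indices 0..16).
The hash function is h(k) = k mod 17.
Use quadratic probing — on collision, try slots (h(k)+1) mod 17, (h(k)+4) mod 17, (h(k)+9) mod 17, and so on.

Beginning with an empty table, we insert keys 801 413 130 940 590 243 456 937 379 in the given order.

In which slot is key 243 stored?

801: h=2 → slot 2
413: h=5 → slot 5
130: h=11 → slot 11
940: h=5, probe 5,6 → slot 6
590: h=12 → slot 12
243: h=5, probe 5,6,9 → slot 9
456: h=14 → slot 14
937: h=2, probe 2,3 → slot 3
379: h=5, probe 5,6,9,14,4 → slot 4
Table: [., ., 801, 937, 379, 413, 940, ., ., 243, ., 130, 590, ., 456, ., .]

9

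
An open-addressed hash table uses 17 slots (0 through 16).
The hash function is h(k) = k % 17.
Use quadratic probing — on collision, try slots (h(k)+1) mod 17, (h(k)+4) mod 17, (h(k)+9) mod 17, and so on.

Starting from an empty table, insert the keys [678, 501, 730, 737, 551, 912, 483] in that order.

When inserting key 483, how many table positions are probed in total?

678 hashes to 15; slot 15 is free → place at 15.
501 hashes to 8; slot 8 is free → place at 8.
730 hashes to 16; slot 16 is free → place at 16.
737 hashes to 6; slot 6 is free → place at 6.
551 hashes to 7; slot 7 is free → place at 7.
912 hashes to 11; slot 11 is free → place at 11.
483 hashes to 7; 7,8,11,16,6,15 taken → place at 9.
Table: [_, _, _, _, _, _, 737, 551, 501, 483, _, 912, _, _, _, 678, 730]

7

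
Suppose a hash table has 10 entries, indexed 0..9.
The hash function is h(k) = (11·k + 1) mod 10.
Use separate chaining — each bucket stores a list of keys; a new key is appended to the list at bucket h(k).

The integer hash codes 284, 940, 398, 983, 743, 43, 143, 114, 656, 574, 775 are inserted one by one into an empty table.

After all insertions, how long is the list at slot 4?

4

Insert 284: h=5, bucket 5 empty -> new chain.
Insert 940: h=1, bucket 1 empty -> new chain.
Insert 398: h=9, bucket 9 empty -> new chain.
Insert 983: h=4, bucket 4 empty -> new chain.
Insert 743: h=4, bucket 4 nonempty -> append to chain.
Insert 43: h=4, bucket 4 nonempty -> append to chain.
Insert 143: h=4, bucket 4 nonempty -> append to chain.
Insert 114: h=5, bucket 5 nonempty -> append to chain.
Insert 656: h=7, bucket 7 empty -> new chain.
Insert 574: h=5, bucket 5 nonempty -> append to chain.
Insert 775: h=6, bucket 6 empty -> new chain.
Final buckets:
0: -
1: 940
2: -
3: -
4: 983 -> 743 -> 43 -> 143
5: 284 -> 114 -> 574
6: 775
7: 656
8: -
9: 398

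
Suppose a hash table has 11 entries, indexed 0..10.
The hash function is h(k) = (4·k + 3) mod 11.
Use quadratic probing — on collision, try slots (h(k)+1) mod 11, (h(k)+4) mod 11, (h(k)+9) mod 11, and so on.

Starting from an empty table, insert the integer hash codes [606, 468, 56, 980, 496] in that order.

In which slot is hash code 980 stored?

Insert 606: h=7, slot 7 empty -> index 7.
Insert 468: h=5, slot 5 empty -> index 5.
Insert 56: h=7, slot 7 occupied -> index 8.
Insert 980: h=7, slots 7,8 occupied -> index 0.
Insert 496: h=7, slots 7,8,0,5 occupied -> index 1.
Table: [980, 496, —, —, —, 468, —, 606, 56, —, —]

0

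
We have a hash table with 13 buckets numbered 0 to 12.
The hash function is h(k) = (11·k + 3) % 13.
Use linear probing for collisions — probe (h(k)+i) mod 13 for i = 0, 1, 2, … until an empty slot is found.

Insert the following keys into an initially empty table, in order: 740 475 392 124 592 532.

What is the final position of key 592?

4

740: h=5 -> slot 5
475: h=2 -> slot 2
392: h=12 -> slot 12
124: h=2, probe 2,3 -> slot 3
592: h=2, probe 2,3,4 -> slot 4
532: h=5, probe 5,6 -> slot 6
Table: [-, -, 475, 124, 592, 740, 532, -, -, -, -, -, 392]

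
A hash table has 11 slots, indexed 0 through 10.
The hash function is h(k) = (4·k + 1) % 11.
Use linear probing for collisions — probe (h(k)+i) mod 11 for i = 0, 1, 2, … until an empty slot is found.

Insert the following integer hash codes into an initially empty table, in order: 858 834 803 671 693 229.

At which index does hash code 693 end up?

5

858: h=1 -> slot 1
834: h=4 -> slot 4
803: h=1, probe 1,2 -> slot 2
671: h=1, probe 1,2,3 -> slot 3
693: h=1, probe 1,2,3,4,5 -> slot 5
229: h=4, probe 4,5,6 -> slot 6
Table: [., 858, 803, 671, 834, 693, 229, ., ., ., .]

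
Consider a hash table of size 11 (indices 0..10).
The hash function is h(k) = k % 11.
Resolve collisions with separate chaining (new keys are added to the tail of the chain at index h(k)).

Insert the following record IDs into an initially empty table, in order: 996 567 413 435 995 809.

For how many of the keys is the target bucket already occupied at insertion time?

4

Insert 996: h=6, bucket 6 empty -> new chain.
Insert 567: h=6, bucket 6 nonempty -> append to chain.
Insert 413: h=6, bucket 6 nonempty -> append to chain.
Insert 435: h=6, bucket 6 nonempty -> append to chain.
Insert 995: h=5, bucket 5 empty -> new chain.
Insert 809: h=6, bucket 6 nonempty -> append to chain.
Final buckets:
0: -
1: -
2: -
3: -
4: -
5: 995
6: 996 -> 567 -> 413 -> 435 -> 809
7: -
8: -
9: -
10: -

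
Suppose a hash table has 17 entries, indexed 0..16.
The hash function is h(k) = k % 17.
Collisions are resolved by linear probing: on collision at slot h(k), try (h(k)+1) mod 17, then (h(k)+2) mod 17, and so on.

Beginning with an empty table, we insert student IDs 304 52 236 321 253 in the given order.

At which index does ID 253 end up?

2

Insert 304: h=15, slot 15 empty → index 15.
Insert 52: h=1, slot 1 empty → index 1.
Insert 236: h=15, slot 15 occupied → index 16.
Insert 321: h=15, slots 15,16 occupied → index 0.
Insert 253: h=15, slots 15,16,0,1 occupied → index 2.
Table: [321, 52, 253, -, -, -, -, -, -, -, -, -, -, -, -, 304, 236]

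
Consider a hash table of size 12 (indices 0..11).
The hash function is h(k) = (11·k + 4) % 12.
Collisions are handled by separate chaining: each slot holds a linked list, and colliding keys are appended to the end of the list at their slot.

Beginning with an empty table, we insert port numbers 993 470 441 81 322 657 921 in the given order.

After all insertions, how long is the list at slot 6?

1

Insert 993: h=7, bucket 7 empty → new chain.
Insert 470: h=2, bucket 2 empty → new chain.
Insert 441: h=7, bucket 7 nonempty → append to chain.
Insert 81: h=7, bucket 7 nonempty → append to chain.
Insert 322: h=6, bucket 6 empty → new chain.
Insert 657: h=7, bucket 7 nonempty → append to chain.
Insert 921: h=7, bucket 7 nonempty → append to chain.
Final buckets:
0: —
1: —
2: 470
3: —
4: —
5: —
6: 322
7: 993 -> 441 -> 81 -> 657 -> 921
8: —
9: —
10: —
11: —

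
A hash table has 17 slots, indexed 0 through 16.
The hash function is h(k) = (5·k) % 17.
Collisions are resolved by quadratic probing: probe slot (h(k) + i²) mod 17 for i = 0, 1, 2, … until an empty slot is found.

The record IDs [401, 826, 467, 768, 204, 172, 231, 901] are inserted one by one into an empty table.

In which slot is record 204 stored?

1

401: h=16 => slot 16
826: h=16, probe 16,0 => slot 0
467: h=6 => slot 6
768: h=15 => slot 15
204: h=0, probe 0,1 => slot 1
172: h=10 => slot 10
231: h=16, probe 16,0,3 => slot 3
901: h=0, probe 0,1,4 => slot 4
Table: [826, 204, ∅, 231, 901, ∅, 467, ∅, ∅, ∅, 172, ∅, ∅, ∅, ∅, 768, 401]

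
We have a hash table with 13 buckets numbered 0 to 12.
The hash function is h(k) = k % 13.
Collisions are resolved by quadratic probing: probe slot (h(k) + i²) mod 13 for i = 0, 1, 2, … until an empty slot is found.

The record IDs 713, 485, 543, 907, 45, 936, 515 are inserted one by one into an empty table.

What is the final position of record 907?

713 hashes to 11; slot 11 is free → place at 11.
485 hashes to 4; slot 4 is free → place at 4.
543 hashes to 10; slot 10 is free → place at 10.
907 hashes to 10; 10,11 taken → place at 1.
45 hashes to 6; slot 6 is free → place at 6.
936 hashes to 0; slot 0 is free → place at 0.
515 hashes to 8; slot 8 is free → place at 8.
Table: [936, 907, ., ., 485, ., 45, ., 515, ., 543, 713, .]

1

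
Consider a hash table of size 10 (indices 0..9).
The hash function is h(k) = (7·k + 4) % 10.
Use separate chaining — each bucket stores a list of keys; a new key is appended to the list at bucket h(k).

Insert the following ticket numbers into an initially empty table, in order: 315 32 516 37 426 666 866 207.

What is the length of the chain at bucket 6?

315 → bucket 9
32 → bucket 8
516 → bucket 6
37 → bucket 3
426 → bucket 6 (collision)
666 → bucket 6 (collision)
866 → bucket 6 (collision)
207 → bucket 3 (collision)
Final buckets:
0: .
1: .
2: .
3: 37 -> 207
4: .
5: .
6: 516 -> 426 -> 666 -> 866
7: .
8: 32
9: 315

4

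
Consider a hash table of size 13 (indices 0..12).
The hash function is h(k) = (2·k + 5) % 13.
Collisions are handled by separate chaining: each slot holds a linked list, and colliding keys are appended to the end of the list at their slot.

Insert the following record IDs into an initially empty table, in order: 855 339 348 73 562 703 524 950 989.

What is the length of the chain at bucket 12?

855 -> bucket 12
339 -> bucket 7
348 -> bucket 12 (collision)
73 -> bucket 8
562 -> bucket 11
703 -> bucket 7 (collision)
524 -> bucket 0
950 -> bucket 7 (collision)
989 -> bucket 7 (collision)
Final buckets:
0: 524
1: —
2: —
3: —
4: —
5: —
6: —
7: 339 -> 703 -> 950 -> 989
8: 73
9: —
10: —
11: 562
12: 855 -> 348

2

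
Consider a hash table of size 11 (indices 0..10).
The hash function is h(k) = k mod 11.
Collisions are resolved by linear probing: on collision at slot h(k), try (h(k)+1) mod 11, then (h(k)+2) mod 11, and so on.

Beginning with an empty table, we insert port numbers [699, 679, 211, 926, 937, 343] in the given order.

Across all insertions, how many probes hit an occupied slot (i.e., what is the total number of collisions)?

Insert 699: h=6, slot 6 empty => index 6.
Insert 679: h=8, slot 8 empty => index 8.
Insert 211: h=2, slot 2 empty => index 2.
Insert 926: h=2, slot 2 occupied => index 3.
Insert 937: h=2, slots 2,3 occupied => index 4.
Insert 343: h=2, slots 2,3,4 occupied => index 5.
Table: [., ., 211, 926, 937, 343, 699, ., 679, ., .]

6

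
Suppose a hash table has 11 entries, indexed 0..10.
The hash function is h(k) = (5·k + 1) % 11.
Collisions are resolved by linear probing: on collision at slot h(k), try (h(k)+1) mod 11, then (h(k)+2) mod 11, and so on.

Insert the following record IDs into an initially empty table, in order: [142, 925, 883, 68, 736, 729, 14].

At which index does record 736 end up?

142 hashes to 7; slot 7 is free -> place at 7.
925 hashes to 6; slot 6 is free -> place at 6.
883 hashes to 5; slot 5 is free -> place at 5.
68 hashes to 0; slot 0 is free -> place at 0.
736 hashes to 7; 7 taken -> place at 8.
729 hashes to 5; 5,6,7,8 taken -> place at 9.
14 hashes to 5; 5,6,7,8,9 taken -> place at 10.
Table: [68, ∅, ∅, ∅, ∅, 883, 925, 142, 736, 729, 14]

8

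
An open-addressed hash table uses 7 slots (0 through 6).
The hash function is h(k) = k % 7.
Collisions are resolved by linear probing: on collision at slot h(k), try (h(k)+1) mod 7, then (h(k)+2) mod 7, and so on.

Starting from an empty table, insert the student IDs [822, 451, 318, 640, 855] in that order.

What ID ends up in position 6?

Insert 822: h=3, slot 3 empty -> index 3.
Insert 451: h=3, slot 3 occupied -> index 4.
Insert 318: h=3, slots 3,4 occupied -> index 5.
Insert 640: h=3, slots 3,4,5 occupied -> index 6.
Insert 855: h=1, slot 1 empty -> index 1.
Table: [—, 855, —, 822, 451, 318, 640]

640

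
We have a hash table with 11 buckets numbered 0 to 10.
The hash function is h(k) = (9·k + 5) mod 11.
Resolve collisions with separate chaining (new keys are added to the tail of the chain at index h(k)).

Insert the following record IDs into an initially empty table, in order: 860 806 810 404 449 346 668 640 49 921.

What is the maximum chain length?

3

Insert 860: h=1, bucket 1 empty → new chain.
Insert 806: h=10, bucket 10 empty → new chain.
Insert 810: h=2, bucket 2 empty → new chain.
Insert 404: h=0, bucket 0 empty → new chain.
Insert 449: h=9, bucket 9 empty → new chain.
Insert 346: h=6, bucket 6 empty → new chain.
Insert 668: h=0, bucket 0 nonempty → append to chain.
Insert 640: h=1, bucket 1 nonempty → append to chain.
Insert 49: h=6, bucket 6 nonempty → append to chain.
Insert 921: h=0, bucket 0 nonempty → append to chain.
Final buckets:
0: 404 -> 668 -> 921
1: 860 -> 640
2: 810
3: _
4: _
5: _
6: 346 -> 49
7: _
8: _
9: 449
10: 806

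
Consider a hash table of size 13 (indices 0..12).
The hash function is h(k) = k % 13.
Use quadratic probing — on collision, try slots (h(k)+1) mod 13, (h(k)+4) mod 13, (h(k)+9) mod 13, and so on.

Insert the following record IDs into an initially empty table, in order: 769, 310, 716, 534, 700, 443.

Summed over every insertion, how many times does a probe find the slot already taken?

6

769 hashes to 2; slot 2 is free → place at 2.
310 hashes to 11; slot 11 is free → place at 11.
716 hashes to 1; slot 1 is free → place at 1.
534 hashes to 1; 1,2 taken → place at 5.
700 hashes to 11; 11 taken → place at 12.
443 hashes to 1; 1,2,5 taken → place at 10.
Table: [., 716, 769, ., ., 534, ., ., ., ., 443, 310, 700]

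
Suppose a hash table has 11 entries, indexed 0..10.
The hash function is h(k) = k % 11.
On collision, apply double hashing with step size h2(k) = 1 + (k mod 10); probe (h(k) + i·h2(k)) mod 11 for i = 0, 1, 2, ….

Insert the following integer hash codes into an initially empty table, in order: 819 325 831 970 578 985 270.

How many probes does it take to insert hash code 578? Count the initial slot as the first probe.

2

Insert 819: h=5, slot 5 empty => index 5.
Insert 325: h=6, slot 6 empty => index 6.
Insert 831: h=6, h2=2, slot 6 occupied => index 8.
Insert 970: h=2, slot 2 empty => index 2.
Insert 578: h=6, h2=9, slot 6 occupied => index 4.
Insert 985: h=6, h2=6, slot 6 occupied => index 1.
Insert 270: h=6, h2=1, slot 6 occupied => index 7.
Table: [—, 985, 970, —, 578, 819, 325, 270, 831, —, —]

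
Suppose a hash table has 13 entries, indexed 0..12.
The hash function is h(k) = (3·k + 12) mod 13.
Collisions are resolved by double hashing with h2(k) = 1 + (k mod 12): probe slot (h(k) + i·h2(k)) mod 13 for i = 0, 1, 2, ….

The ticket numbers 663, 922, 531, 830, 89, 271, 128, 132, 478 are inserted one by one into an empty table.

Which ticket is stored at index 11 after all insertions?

Insert 663: h=12, slot 12 empty -> index 12.
Insert 922: h=9, slot 9 empty -> index 9.
Insert 531: h=6, slot 6 empty -> index 6.
Insert 830: h=6, h2=3, slots 6,9,12 occupied -> index 2.
Insert 89: h=6, h2=6, slots 6,12 occupied -> index 5.
Insert 271: h=6, h2=8, slot 6 occupied -> index 1.
Insert 128: h=6, h2=9, slots 6,2 occupied -> index 11.
Insert 132: h=5, h2=1, slots 5,6 occupied -> index 7.
Insert 478: h=3, slot 3 empty -> index 3.
Table: [—, 271, 830, 478, —, 89, 531, 132, —, 922, —, 128, 663]

128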